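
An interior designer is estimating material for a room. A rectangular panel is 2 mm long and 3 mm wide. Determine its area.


Shape: rectangle
Length l = 2 mm, Width w = 3 mm
Formula: A = l * w
A = 2 * 3
A = 6
6 mm^2


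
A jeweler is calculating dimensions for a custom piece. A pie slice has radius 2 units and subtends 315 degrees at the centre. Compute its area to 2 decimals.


Shape: circular sector
Radius r = 2 units, Angle = 315 degrees
Formula: A = (angle/360) * pi * r^2
r^2 = 4
Fraction of circle = 315/360
A = (315/360) * pi * 4
A = 3.5 * pi
A = 11
11 units^2


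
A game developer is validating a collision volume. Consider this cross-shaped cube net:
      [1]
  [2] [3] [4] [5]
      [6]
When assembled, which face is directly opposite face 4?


Net: cross layout. Take square 3 as the base (bottom).
Fold the four squares in the horizontal row up around 3: 2 -> left, 4 -> right, 5 wraps to the top.
Fold 1 and 6 up from 3: 1 -> back, 6 -> front.
Opposite pairs are therefore: (1, 6), (2, 4), (3, 5).
Face 4 is opposite face 2.
face 2


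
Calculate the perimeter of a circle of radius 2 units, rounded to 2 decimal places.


Shape: circle
Radius r = 2 units
Formula: C = 2 * pi * r
C = 2 * pi * 2
C = 4 * pi
C = 12.57
12.57 units


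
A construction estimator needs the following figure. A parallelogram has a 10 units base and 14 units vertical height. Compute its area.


Shape: parallelogram
Base b = 10 units, Height h = 14 units
Formula: A = b * h
A = 10 * 14
A = 140
140 units^2


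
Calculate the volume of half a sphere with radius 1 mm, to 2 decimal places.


Shape: hemisphere (half of a sphere)
Radius r = 1 mm
Formula: V = (1/2) * (4/3) * pi * r^3 = (2/3) * pi * r^3
r^3 = 1
(2/3) * 1 = 0.666667
V = 0.666667 * pi
V = 2.09
2.09 mm^3


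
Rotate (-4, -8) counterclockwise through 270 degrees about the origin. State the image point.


Transformation: rotation about the origin
Original point: (-4, -8)
Rule for 270 deg counterclockwise: (x, y) -> (y, -x)
Apply: (-4, -8) -> (-8, 4)
(-8, 4)


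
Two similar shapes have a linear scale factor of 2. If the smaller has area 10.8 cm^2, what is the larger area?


Linear scale factor k = 2
Original area = 10.8 cm^2
Rule: under a linear scaling by k, areas scale by k^2.
k^2 = 2^2 = 4
New area = 10.8 * 4
New area = 43.2
43.2 cm^2


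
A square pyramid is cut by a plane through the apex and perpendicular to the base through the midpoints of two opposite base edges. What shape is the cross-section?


Solid: square pyramid
Cutting plane: through the apex and perpendicular to the base through the midpoints of two opposite base edges
Visualize the intersection of the plane with the solid's surface.
The boundary of the cut region is a isosceles triangle.
isosceles triangle


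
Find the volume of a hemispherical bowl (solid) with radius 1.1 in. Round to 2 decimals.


Shape: hemisphere (half of a sphere)
Radius r = 1.1 in
Formula: V = (1/2) * (4/3) * pi * r^3 = (2/3) * pi * r^3
r^3 = 1.331
(2/3) * 1.331 = 0.887333
V = 0.887333 * pi
V = 2.79
2.79 in^3


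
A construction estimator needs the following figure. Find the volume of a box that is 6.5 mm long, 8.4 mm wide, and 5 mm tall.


Shape: rectangular prism
l = 6.5 mm, w = 8.4 mm, h = 5 mm
Formula: V = l * w * h
V = 6.5 * 8.4 * 5
V = 54.6 * 5
V = 273
273 mm^3


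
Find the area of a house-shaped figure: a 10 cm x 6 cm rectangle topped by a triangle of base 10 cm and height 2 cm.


Composite shape: rectangle + triangle
Rectangle area = 10 * 6 = 60
Triangle area = 0.5 * 10 * 2 = 10
Total = 60 + 10
Total = 70
70 cm^2


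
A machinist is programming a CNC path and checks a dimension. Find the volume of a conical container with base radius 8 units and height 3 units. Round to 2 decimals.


Shape: cone
Radius r = 8 units, Height h = 3 units
Formula: V = (1/3) * pi * r^2 * h
r^2 = 64
pi * r^2 * h = pi * 64 * 3 = 192 * pi
V = 192 * pi / 3
V = 201.06
201.06 units^3


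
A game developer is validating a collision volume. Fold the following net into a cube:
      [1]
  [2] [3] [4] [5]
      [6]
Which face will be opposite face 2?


Net: cross layout. Take square 3 as the base (bottom).
Fold the four squares in the horizontal row up around 3: 2 -> left, 4 -> right, 5 wraps to the top.
Fold 1 and 6 up from 3: 1 -> back, 6 -> front.
Opposite pairs are therefore: (1, 6), (2, 4), (3, 5).
Face 2 is opposite face 4.
face 4


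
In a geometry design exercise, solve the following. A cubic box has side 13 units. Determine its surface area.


Shape: cube
Side s = 13 units
A cube has 6 square faces.
Formula: SA = 6 * s^2
s^2 = 169
SA = 6 * 169
SA = 1014
1014 units^2


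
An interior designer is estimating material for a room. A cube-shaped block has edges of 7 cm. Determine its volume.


Shape: cube
Side s = 7 cm
Formula: V = s^3
V = 7 * 7 * 7
V = 49 * 7
V = 343
343 cm^3


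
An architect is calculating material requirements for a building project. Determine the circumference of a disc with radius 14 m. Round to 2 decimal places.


Shape: circle
Radius r = 14 m
Formula: C = 2 * pi * r
C = 2 * pi * 14
C = 28 * pi
C = 87.96
87.96 m


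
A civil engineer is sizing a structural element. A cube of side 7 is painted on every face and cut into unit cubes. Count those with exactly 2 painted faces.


Large cube: 7 x 7 x 7, cut into unit cubes.
n = 7, so n - 2 = 5
Cubes with 2 painted faces lie along the edges, excluding corners.
A cube has 12 edges; each contributes (n - 2) = 5 such cubes.
Count = 12 * 5 = 60
60 unit cubes


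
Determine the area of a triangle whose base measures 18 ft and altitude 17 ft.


Shape: triangle
Base b = 18 ft, Height h = 17 ft
Formula: A = (1/2) * b * h
A = 0.5 * 18 * 17
A = 0.5 * 306
A = 153
153 ft^2


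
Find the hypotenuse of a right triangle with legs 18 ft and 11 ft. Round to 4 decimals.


Shape: right triangle
Legs a = 18 ft, b = 11 ft
Formula: c = sqrt(a^2 + b^2)
a^2 = 324, b^2 = 121
a^2 + b^2 = 445
c = sqrt(445)
c = 21.095
21.095 ft


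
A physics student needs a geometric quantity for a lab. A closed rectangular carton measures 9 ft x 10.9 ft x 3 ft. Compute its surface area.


Shape: rectangular prism
l = 9 ft, w = 10.9 ft, h = 3 ft
Formula: SA = 2(lw + lh + wh)
lw = 98.1, lh = 27, wh = 32.7
lw + lh + wh = 157.8
SA = 2 * 157.8
SA = 315.6
315.6 ft^2


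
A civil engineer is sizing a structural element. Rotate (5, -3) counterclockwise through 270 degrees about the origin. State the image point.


Transformation: rotation about the origin
Original point: (5, -3)
Rule for 270 deg counterclockwise: (x, y) -> (y, -x)
Apply: (5, -3) -> (-3, -5)
(-3, -5)


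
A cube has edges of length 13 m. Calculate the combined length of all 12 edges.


Shape: cube
Side s = 13 m
A cube has 12 edges, all equal.
Formula: total edge length = 12 * s
Total = 12 * 13
Total = 156
156 m


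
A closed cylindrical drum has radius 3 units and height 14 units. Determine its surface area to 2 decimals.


Shape: closed cylinder
Radius r = 3 units, Height h = 14 units
Formula: SA = 2*pi*r^2 + 2*pi*r*h = 2*pi*r*(r + h)
r + h = 17
2 * r * (r + h) = 2 * 3 * 17 = 102
SA = 102 * pi
SA = 320.44
320.44 units^2


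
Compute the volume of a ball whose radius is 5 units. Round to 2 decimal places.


Shape: sphere
Radius r = 5 units
Formula: V = (4/3) * pi * r^3
r^3 = 125
(4/3) * 125 = 166.666667
V = 166.666667 * pi
V = 523.6
523.6 units^3


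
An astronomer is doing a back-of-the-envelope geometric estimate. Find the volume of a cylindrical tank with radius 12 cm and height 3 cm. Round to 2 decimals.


Shape: cylinder
Radius r = 12 cm, Height h = 3 cm
Formula: V = pi * r^2 * h
r^2 = 144
V = pi * 144 * 3
V = 432 * pi
V = 1357.17
1357.17 cm^3


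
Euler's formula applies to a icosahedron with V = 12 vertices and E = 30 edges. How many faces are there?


Polyhedron: icosahedron
Euler's formula for convex polyhedra: V - E + F = 2
Given: V = 12 vertices and E = 30 edges
Solve for F:
F = 2 + E - V = 2 + 30 - 12 = 20
20 faces


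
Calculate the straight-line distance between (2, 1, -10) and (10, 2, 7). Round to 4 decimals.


3D distance between two points
P1 = (2, 1, -10), P2 = (10, 2, 7)
Formula: d = sqrt((x2-x1)^2 + (y2-y1)^2 + (z2-z1)^2)
dx = 10 - 2 = 8
dy = 2 - 1 = 1
dz = 7 - -10 = 17
dx^2 + dy^2 + dz^2 = 64 + 1 + 289 = 354
d = sqrt(354)
d = 18.8149
18.8149 units


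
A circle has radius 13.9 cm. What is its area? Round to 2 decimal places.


Shape: circle
Radius r = 13.9 cm
Formula: A = pi * r^2
r^2 = 13.9^2 = 193.21
A = pi * 193.21
A = 606.99
606.99 cm^2


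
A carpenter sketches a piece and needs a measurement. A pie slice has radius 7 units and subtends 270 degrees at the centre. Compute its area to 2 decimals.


Shape: circular sector
Radius r = 7 units, Angle = 270 degrees
Formula: A = (angle/360) * pi * r^2
r^2 = 49
Fraction of circle = 270/360
A = (270/360) * pi * 49
A = 36.75 * pi
A = 115.45
115.45 units^2


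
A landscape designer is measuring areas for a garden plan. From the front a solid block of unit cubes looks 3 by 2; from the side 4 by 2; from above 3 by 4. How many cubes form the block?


Orthographic views of a solid rectangular block:
Front view 3 x 2 -> length = 3, height = 2
Side view 4 x 2 -> width = 4, height = 2 (consistent)
Top view 3 x 4 -> confirms length = 3, width = 4
The block is 3 x 4 x 2.
Total unit cubes = 3 * 4 * 2 = 24
24 unit cubes


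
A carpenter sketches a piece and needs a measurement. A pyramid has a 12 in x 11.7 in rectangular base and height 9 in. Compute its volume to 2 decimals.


Shape: rectangular pyramid
Base: 12 in x 11.7 in, Height h = 9 in
Formula: V = (1/3) * base_area * h
base_area = 12 * 11.7 = 140.4
base_area * h = 140.4 * 9 = 1263.6
V = 1263.6 / 3
V = 421.2
421.2 in^3


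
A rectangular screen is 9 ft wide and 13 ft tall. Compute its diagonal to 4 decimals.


Shape: rectangle (diagonal via Pythagoras)
Sides: 9 ft and 13 ft
Formula: d = sqrt(l^2 + w^2)
l^2 = 81, w^2 = 169
l^2 + w^2 = 250
d = sqrt(250)
d = 15.8114
15.8114 ft


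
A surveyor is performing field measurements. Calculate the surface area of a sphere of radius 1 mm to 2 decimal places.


Shape: sphere
Radius r = 1 mm
Formula: SA = 4 * pi * r^2
r^2 = 1
SA = 4 * pi * 1
SA = 4 * pi
SA = 12.57
12.57 mm^2


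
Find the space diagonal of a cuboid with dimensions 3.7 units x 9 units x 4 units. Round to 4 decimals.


Shape: rectangular box (space diagonal)
l = 3.7 units, w = 9 units, h = 4 units
Visualize: the diagonal of the base, then a right triangle with that diagonal and the height.
Formula: d = sqrt(l^2 + w^2 + h^2)
l^2 + w^2 + h^2 = 13.69 + 81 + 16 = 110.69
d = sqrt(110.69)
d = 10.5209
10.5209 units


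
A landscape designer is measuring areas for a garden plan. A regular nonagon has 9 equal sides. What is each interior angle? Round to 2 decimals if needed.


Shape: regular nonagon (9 sides)
Formula: interior angle = (n - 2) * 180 / n
(n - 2) = 7
(n - 2) * 180 = 1260
angle = 1260 / 9
angle = 140
140 degrees


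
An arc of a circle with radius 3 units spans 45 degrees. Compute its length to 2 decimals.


Shape: circular arc
Radius r = 3 units, Angle = 45 degrees
Formula: L = (angle/360) * 2 * pi * r
2 * pi * r = 6 * pi
L = (45/360) * 6 * pi
L = 0.75 * pi
L = 2.36
2.36 units


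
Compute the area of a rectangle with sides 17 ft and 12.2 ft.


Shape: rectangle
Length l = 17 ft, Width w = 12.2 ft
Formula: A = l * w
A = 17 * 12.2
A = 207.4
207.4 ft^2


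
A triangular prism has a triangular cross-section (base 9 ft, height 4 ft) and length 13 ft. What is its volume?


Shape: triangular prism
Triangle base = 9 ft, triangle height = 4 ft, prism length L = 13 ft
Formula: V = (1/2 * b * h_tri) * L
Cross-section area = 0.5 * 9 * 4 = 18
V = 18 * 13
V = 234
234 ft^3


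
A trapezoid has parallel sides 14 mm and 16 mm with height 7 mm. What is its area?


Shape: trapezoid
Parallel sides a = 14 mm, b = 16 mm; Height h = 7 mm
Formula: A = (a + b) * h / 2
a + b = 14 + 16 = 30
A = 30 * 7 / 2
A = 210 / 2
A = 105
105 mm^2


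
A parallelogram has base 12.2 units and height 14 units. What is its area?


Shape: parallelogram
Base b = 12.2 units, Height h = 14 units
Formula: A = b * h
A = 12.2 * 14
A = 170.8
170.8 units^2


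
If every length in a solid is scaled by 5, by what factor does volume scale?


Linear scale factor k = 5
Rule: under a linear scaling by k, volumes scale by k^3.
k^3 = 5 * 5 * 5
k^3 = 25 * 5
k^3 = 125
Volume scales by a factor of 125.
125 (dimensionless)


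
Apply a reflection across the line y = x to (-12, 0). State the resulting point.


Transformation: reflection
Original point: (-12, 0)
Rule for reflection over y = x: (x, y) -> (y, x)
Apply: (-12, 0) -> (0, -12)
(0, -12)


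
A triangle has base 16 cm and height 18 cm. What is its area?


Shape: triangle
Base b = 16 cm, Height h = 18 cm
Formula: A = (1/2) * b * h
A = 0.5 * 16 * 18
A = 0.5 * 288
A = 144
144 cm^2


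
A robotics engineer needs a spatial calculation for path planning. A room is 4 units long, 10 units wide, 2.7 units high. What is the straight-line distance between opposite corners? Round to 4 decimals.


Shape: rectangular box (space diagonal)
l = 4 units, w = 10 units, h = 2.7 units
Visualize: the diagonal of the base, then a right triangle with that diagonal and the height.
Formula: d = sqrt(l^2 + w^2 + h^2)
l^2 + w^2 + h^2 = 16 + 100 + 7.29 = 123.29
d = sqrt(123.29)
d = 11.1036
11.1036 units


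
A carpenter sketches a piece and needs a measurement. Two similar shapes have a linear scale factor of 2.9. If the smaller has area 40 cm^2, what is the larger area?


Linear scale factor k = 2.9
Original area = 40 cm^2
Rule: under a linear scaling by k, areas scale by k^2.
k^2 = 2.9^2 = 8.41
New area = 40 * 8.41
New area = 336.4
336.4 cm^2


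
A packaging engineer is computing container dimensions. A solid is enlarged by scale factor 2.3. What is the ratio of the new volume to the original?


Linear scale factor k = 2.3
Rule: under a linear scaling by k, volumes scale by k^3.
k^3 = 2.3 * 2.3 * 2.3
k^3 = 5.29 * 2.3
k^3 = 12.167
Volume scales by a factor of 12.167.
12.167 (dimensionless)


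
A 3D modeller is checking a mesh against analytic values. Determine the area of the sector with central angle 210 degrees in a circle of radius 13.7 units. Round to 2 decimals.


Shape: circular sector
Radius r = 13.7 units, Angle = 210 degrees
Formula: A = (angle/360) * pi * r^2
r^2 = 187.69
Fraction of circle = 210/360
A = (210/360) * pi * 187.69
A = 109.485833 * pi
A = 343.96
343.96 units^2


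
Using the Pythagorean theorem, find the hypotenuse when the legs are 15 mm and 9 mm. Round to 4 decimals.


Shape: right triangle
Legs a = 15 mm, b = 9 mm
Formula: c = sqrt(a^2 + b^2)
a^2 = 225, b^2 = 81
a^2 + b^2 = 306
c = sqrt(306)
c = 17.4929
17.4929 mm


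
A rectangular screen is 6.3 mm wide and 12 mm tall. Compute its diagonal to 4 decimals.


Shape: rectangle (diagonal via Pythagoras)
Sides: 6.3 mm and 12 mm
Formula: d = sqrt(l^2 + w^2)
l^2 = 39.69, w^2 = 144
l^2 + w^2 = 183.69
d = sqrt(183.69)
d = 13.5532
13.5532 mm


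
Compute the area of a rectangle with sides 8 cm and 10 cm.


Shape: rectangle
Length l = 8 cm, Width w = 10 cm
Formula: A = l * w
A = 8 * 10
A = 80
80 cm^2


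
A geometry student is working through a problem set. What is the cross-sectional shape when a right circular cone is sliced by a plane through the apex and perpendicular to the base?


Solid: right circular cone
Cutting plane: through the apex and perpendicular to the base
Visualize the intersection of the plane with the solid's surface.
The boundary of the cut region is a isosceles triangle.
isosceles triangle


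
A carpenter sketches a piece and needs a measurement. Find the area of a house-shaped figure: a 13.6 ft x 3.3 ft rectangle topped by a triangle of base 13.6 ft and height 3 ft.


Composite shape: rectangle + triangle
Rectangle area = 13.6 * 3.3 = 44.88
Triangle area = 0.5 * 13.6 * 3 = 20.4
Total = 44.88 + 20.4
Total = 65.28
65.28 ft^2


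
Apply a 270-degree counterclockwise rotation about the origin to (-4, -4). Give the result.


Transformation: rotation about the origin
Original point: (-4, -4)
Rule for 270 deg counterclockwise: (x, y) -> (y, -x)
Apply: (-4, -4) -> (-4, 4)
(-4, 4)


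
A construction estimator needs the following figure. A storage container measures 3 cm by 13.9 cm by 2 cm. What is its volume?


Shape: rectangular prism
l = 3 cm, w = 13.9 cm, h = 2 cm
Formula: V = l * w * h
V = 3 * 13.9 * 2
V = 41.7 * 2
V = 83.4
83.4 cm^3


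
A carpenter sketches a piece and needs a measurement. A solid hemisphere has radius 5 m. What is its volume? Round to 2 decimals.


Shape: hemisphere (half of a sphere)
Radius r = 5 m
Formula: V = (1/2) * (4/3) * pi * r^3 = (2/3) * pi * r^3
r^3 = 125
(2/3) * 125 = 83.333333
V = 83.333333 * pi
V = 261.8
261.8 m^3


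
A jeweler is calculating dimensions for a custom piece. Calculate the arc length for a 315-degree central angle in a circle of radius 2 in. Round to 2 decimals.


Shape: circular arc
Radius r = 2 in, Angle = 315 degrees
Formula: L = (angle/360) * 2 * pi * r
2 * pi * r = 4 * pi
L = (315/360) * 4 * pi
L = 3.5 * pi
L = 11
11 in


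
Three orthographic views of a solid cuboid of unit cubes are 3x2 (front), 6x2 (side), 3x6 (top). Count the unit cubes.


Orthographic views of a solid rectangular block:
Front view 3 x 2 -> length = 3, height = 2
Side view 6 x 2 -> width = 6, height = 2 (consistent)
Top view 3 x 6 -> confirms length = 3, width = 6
The block is 3 x 6 x 2.
Total unit cubes = 3 * 6 * 2 = 36
36 unit cubes


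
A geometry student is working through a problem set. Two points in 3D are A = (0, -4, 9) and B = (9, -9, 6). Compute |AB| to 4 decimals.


3D distance between two points
P1 = (0, -4, 9), P2 = (9, -9, 6)
Formula: d = sqrt((x2-x1)^2 + (y2-y1)^2 + (z2-z1)^2)
dx = 9 - 0 = 9
dy = -9 - -4 = -5
dz = 6 - 9 = -3
dx^2 + dy^2 + dz^2 = 81 + 25 + 9 = 115
d = sqrt(115)
d = 10.7238
10.7238 units


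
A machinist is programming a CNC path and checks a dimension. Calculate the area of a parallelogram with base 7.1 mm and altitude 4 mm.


Shape: parallelogram
Base b = 7.1 mm, Height h = 4 mm
Formula: A = b * h
A = 7.1 * 4
A = 28.4
28.4 mm^2


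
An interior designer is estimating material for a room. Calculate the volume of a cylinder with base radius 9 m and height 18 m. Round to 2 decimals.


Shape: cylinder
Radius r = 9 m, Height h = 18 m
Formula: V = pi * r^2 * h
r^2 = 81
V = pi * 81 * 18
V = 1458 * pi
V = 4580.44
4580.44 m^3


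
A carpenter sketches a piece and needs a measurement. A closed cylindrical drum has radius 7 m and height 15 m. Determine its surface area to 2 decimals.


Shape: closed cylinder
Radius r = 7 m, Height h = 15 m
Formula: SA = 2*pi*r^2 + 2*pi*r*h = 2*pi*r*(r + h)
r + h = 22
2 * r * (r + h) = 2 * 7 * 22 = 308
SA = 308 * pi
SA = 967.61
967.61 m^2


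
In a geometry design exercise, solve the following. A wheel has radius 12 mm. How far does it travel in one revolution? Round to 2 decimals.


Shape: circle
Radius r = 12 mm
Formula: C = 2 * pi * r
C = 2 * pi * 12
C = 24 * pi
C = 75.4
75.4 mm


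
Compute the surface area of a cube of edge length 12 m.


Shape: cube
Side s = 12 m
A cube has 6 square faces.
Formula: SA = 6 * s^2
s^2 = 144
SA = 6 * 144
SA = 864
864 m^2


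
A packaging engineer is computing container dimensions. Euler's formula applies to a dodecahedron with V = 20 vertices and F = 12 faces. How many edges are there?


Polyhedron: dodecahedron
Euler's formula for convex polyhedra: V - E + F = 2
Given: V = 20 vertices and F = 12 faces
Solve for E:
E = V + F - 2 = 20 + 12 - 2 = 30
30 edges


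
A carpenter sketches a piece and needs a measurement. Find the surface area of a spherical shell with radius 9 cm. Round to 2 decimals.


Shape: sphere
Radius r = 9 cm
Formula: SA = 4 * pi * r^2
r^2 = 81
SA = 4 * pi * 81
SA = 324 * pi
SA = 1017.88
1017.88 cm^2


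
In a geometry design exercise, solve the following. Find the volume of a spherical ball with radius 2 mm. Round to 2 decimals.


Shape: sphere
Radius r = 2 mm
Formula: V = (4/3) * pi * r^3
r^3 = 8
(4/3) * 8 = 10.666667
V = 10.666667 * pi
V = 33.51
33.51 mm^3


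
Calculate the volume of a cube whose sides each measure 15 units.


Shape: cube
Side s = 15 units
Formula: V = s^3
V = 15 * 15 * 15
V = 225 * 15
V = 3375
3375 units^3


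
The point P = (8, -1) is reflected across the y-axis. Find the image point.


Transformation: reflection
Original point: (8, -1)
Rule for reflection over the y-axis: (x, y) -> (-x, y)
Apply: (8, -1) -> (-8, -1)
(-8, -1)


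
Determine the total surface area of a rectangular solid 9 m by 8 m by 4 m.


Shape: rectangular prism
l = 9 m, w = 8 m, h = 4 m
Formula: SA = 2(lw + lh + wh)
lw = 72, lh = 36, wh = 32
lw + lh + wh = 140
SA = 2 * 140
SA = 280
280 m^2


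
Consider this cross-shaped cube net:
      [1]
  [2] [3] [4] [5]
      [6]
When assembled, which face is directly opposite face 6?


Net: cross layout. Take square 3 as the base (bottom).
Fold the four squares in the horizontal row up around 3: 2 -> left, 4 -> right, 5 wraps to the top.
Fold 1 and 6 up from 3: 1 -> back, 6 -> front.
Opposite pairs are therefore: (1, 6), (2, 4), (3, 5).
Face 6 is opposite face 1.
face 1


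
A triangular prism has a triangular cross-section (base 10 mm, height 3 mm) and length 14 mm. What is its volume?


Shape: triangular prism
Triangle base = 10 mm, triangle height = 3 mm, prism length L = 14 mm
Formula: V = (1/2 * b * h_tri) * L
Cross-section area = 0.5 * 10 * 3 = 15
V = 15 * 14
V = 210
210 mm^3


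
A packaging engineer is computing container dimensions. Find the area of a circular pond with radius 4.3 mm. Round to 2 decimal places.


Shape: circle
Radius r = 4.3 mm
Formula: A = pi * r^2
r^2 = 4.3^2 = 18.49
A = pi * 18.49
A = 58.09
58.09 mm^2


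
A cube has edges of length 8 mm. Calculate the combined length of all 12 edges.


Shape: cube
Side s = 8 mm
A cube has 12 edges, all equal.
Formula: total edge length = 12 * s
Total = 12 * 8
Total = 96
96 mm


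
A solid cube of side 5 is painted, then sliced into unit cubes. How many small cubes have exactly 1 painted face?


Large cube: 5 x 5 x 5, cut into unit cubes.
n = 5, so n - 2 = 3
Cubes with 1 painted face lie in the interior of each face.
A cube has 6 faces; each contributes (n - 2)^2 = 9 such cubes.
Count = 6 * 9 = 54
54 unit cubes


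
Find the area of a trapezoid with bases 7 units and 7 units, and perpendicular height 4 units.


Shape: trapezoid
Parallel sides a = 7 units, b = 7 units; Height h = 4 units
Formula: A = (a + b) * h / 2
a + b = 7 + 7 = 14
A = 14 * 4 / 2
A = 56 / 2
A = 28
28 units^2


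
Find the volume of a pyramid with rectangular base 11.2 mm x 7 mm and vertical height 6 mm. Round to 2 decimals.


Shape: rectangular pyramid
Base: 11.2 mm x 7 mm, Height h = 6 mm
Formula: V = (1/3) * base_area * h
base_area = 11.2 * 7 = 78.4
base_area * h = 78.4 * 6 = 470.4
V = 470.4 / 3
V = 156.8
156.8 mm^3


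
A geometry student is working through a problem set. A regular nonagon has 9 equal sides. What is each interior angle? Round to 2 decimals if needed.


Shape: regular nonagon (9 sides)
Formula: interior angle = (n - 2) * 180 / n
(n - 2) = 7
(n - 2) * 180 = 1260
angle = 1260 / 9
angle = 140
140 degrees


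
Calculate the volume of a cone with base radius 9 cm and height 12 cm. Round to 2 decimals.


Shape: cone
Radius r = 9 cm, Height h = 12 cm
Formula: V = (1/3) * pi * r^2 * h
r^2 = 81
pi * r^2 * h = pi * 81 * 12 = 972 * pi
V = 972 * pi / 3
V = 1017.88
1017.88 cm^3


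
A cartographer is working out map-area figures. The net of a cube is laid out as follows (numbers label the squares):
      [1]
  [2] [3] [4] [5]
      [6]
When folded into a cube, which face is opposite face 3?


Net: cross layout. Take square 3 as the base (bottom).
Fold the four squares in the horizontal row up around 3: 2 -> left, 4 -> right, 5 wraps to the top.
Fold 1 and 6 up from 3: 1 -> back, 6 -> front.
Opposite pairs are therefore: (1, 6), (2, 4), (3, 5).
Face 3 is opposite face 5.
face 5


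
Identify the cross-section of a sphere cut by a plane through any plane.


Solid: sphere
Cutting plane: through any plane
Visualize the intersection of the plane with the solid's surface.
The boundary of the cut region is a circle.
circle


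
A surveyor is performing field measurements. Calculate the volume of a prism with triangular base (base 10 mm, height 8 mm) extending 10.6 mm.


Shape: triangular prism
Triangle base = 10 mm, triangle height = 8 mm, prism length L = 10.6 mm
Formula: V = (1/2 * b * h_tri) * L
Cross-section area = 0.5 * 10 * 8 = 40
V = 40 * 10.6
V = 424
424 mm^3


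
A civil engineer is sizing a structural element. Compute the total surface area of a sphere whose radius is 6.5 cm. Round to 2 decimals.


Shape: sphere
Radius r = 6.5 cm
Formula: SA = 4 * pi * r^2
r^2 = 42.25
SA = 4 * pi * 42.25
SA = 169 * pi
SA = 530.93
530.93 cm^2


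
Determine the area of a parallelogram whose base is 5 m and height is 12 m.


Shape: parallelogram
Base b = 5 m, Height h = 12 m
Formula: A = b * h
A = 5 * 12
A = 60
60 m^2


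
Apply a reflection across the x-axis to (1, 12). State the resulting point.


Transformation: reflection
Original point: (1, 12)
Rule for reflection over the x-axis: (x, y) -> (x, -y)
Apply: (1, 12) -> (1, -12)
(1, -12)


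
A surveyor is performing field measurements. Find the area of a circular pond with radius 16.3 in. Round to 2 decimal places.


Shape: circle
Radius r = 16.3 in
Formula: A = pi * r^2
r^2 = 16.3^2 = 265.69
A = pi * 265.69
A = 834.69
834.69 in^2


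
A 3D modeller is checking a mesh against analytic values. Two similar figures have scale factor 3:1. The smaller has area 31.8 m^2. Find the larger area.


Linear scale factor k = 3
Original area = 31.8 m^2
Rule: under a linear scaling by k, areas scale by k^2.
k^2 = 3^2 = 9
New area = 31.8 * 9
New area = 286.2
286.2 m^2


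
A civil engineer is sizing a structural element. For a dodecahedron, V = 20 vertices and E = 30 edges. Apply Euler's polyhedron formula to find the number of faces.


Polyhedron: dodecahedron
Euler's formula for convex polyhedra: V - E + F = 2
Given: V = 20 vertices and E = 30 edges
Solve for F:
F = 2 + E - V = 2 + 30 - 20 = 12
12 faces


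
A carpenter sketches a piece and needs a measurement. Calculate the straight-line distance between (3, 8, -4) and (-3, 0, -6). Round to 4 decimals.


3D distance between two points
P1 = (3, 8, -4), P2 = (-3, 0, -6)
Formula: d = sqrt((x2-x1)^2 + (y2-y1)^2 + (z2-z1)^2)
dx = -3 - 3 = -6
dy = 0 - 8 = -8
dz = -6 - -4 = -2
dx^2 + dy^2 + dz^2 = 36 + 64 + 4 = 104
d = sqrt(104)
d = 10.198
10.198 units


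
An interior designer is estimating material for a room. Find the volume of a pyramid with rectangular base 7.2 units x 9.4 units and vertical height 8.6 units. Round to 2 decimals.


Shape: rectangular pyramid
Base: 7.2 units x 9.4 units, Height h = 8.6 units
Formula: V = (1/3) * base_area * h
base_area = 7.2 * 9.4 = 67.68
base_area * h = 67.68 * 8.6 = 582.048
V = 582.048 / 3
V = 194.02
194.02 units^3


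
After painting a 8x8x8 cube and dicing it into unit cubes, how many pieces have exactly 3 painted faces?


Large cube: 8 x 8 x 8, cut into unit cubes.
Cubes with 3 painted faces are at the corners. A cube always has 8 corners.
Count = 8
8 unit cubes


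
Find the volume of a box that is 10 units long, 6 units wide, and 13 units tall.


Shape: rectangular prism
l = 10 units, w = 6 units, h = 13 units
Formula: V = l * w * h
V = 10 * 6 * 13
V = 60 * 13
V = 780
780 units^3


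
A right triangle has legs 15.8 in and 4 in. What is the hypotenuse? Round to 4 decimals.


Shape: right triangle
Legs a = 15.8 in, b = 4 in
Formula: c = sqrt(a^2 + b^2)
a^2 = 249.64, b^2 = 16
a^2 + b^2 = 265.64
c = sqrt(265.64)
c = 16.2985
16.2985 in


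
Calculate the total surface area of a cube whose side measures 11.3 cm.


Shape: cube
Side s = 11.3 cm
A cube has 6 square faces.
Formula: SA = 6 * s^2
s^2 = 127.69
SA = 6 * 127.69
SA = 766.14
766.14 cm^2


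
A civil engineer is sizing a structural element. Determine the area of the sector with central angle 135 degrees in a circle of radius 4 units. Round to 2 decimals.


Shape: circular sector
Radius r = 4 units, Angle = 135 degrees
Formula: A = (angle/360) * pi * r^2
r^2 = 16
Fraction of circle = 135/360
A = (135/360) * pi * 16
A = 6 * pi
A = 18.85
18.85 units^2


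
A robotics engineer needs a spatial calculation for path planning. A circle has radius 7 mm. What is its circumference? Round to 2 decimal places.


Shape: circle
Radius r = 7 mm
Formula: C = 2 * pi * r
C = 2 * pi * 7
C = 14 * pi
C = 43.98
43.98 mm


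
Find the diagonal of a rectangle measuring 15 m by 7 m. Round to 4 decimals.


Shape: rectangle (diagonal via Pythagoras)
Sides: 15 m and 7 m
Formula: d = sqrt(l^2 + w^2)
l^2 = 225, w^2 = 49
l^2 + w^2 = 274
d = sqrt(274)
d = 16.5529
16.5529 m


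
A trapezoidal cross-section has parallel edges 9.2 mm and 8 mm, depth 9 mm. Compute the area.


Shape: trapezoid
Parallel sides a = 9.2 mm, b = 8 mm; Height h = 9 mm
Formula: A = (a + b) * h / 2
a + b = 9.2 + 8 = 17.2
A = 17.2 * 9 / 2
A = 154.8 / 2
A = 77.4
77.4 mm^2


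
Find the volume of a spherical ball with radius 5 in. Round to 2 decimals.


Shape: sphere
Radius r = 5 in
Formula: V = (4/3) * pi * r^3
r^3 = 125
(4/3) * 125 = 166.666667
V = 166.666667 * pi
V = 523.6
523.6 in^3


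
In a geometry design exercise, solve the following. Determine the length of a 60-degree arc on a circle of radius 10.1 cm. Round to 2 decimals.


Shape: circular arc
Radius r = 10.1 cm, Angle = 60 degrees
Formula: L = (angle/360) * 2 * pi * r
2 * pi * r = 20.2 * pi
L = (60/360) * 20.2 * pi
L = 3.366667 * pi
L = 10.58
10.58 cm


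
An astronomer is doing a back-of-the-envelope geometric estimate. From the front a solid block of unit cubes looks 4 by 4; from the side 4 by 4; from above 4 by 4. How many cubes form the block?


Orthographic views of a solid rectangular block:
Front view 4 x 4 -> length = 4, height = 4
Side view 4 x 4 -> width = 4, height = 4 (consistent)
Top view 4 x 4 -> confirms length = 4, width = 4
The block is 4 x 4 x 4.
Total unit cubes = 4 * 4 * 4 = 64
64 unit cubes


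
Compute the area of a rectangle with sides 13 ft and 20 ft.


Shape: rectangle
Length l = 13 ft, Width w = 20 ft
Formula: A = l * w
A = 13 * 20
A = 260
260 ft^2


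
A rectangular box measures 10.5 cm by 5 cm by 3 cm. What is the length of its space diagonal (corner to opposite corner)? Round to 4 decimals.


Shape: rectangular box (space diagonal)
l = 10.5 cm, w = 5 cm, h = 3 cm
Visualize: the diagonal of the base, then a right triangle with that diagonal and the height.
Formula: d = sqrt(l^2 + w^2 + h^2)
l^2 + w^2 + h^2 = 110.25 + 25 + 9 = 144.25
d = sqrt(144.25)
d = 12.0104
12.0104 cm


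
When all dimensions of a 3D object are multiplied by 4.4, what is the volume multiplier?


Linear scale factor k = 4.4
Rule: under a linear scaling by k, volumes scale by k^3.
k^3 = 4.4 * 4.4 * 4.4
k^3 = 19.36 * 4.4
k^3 = 85.184
Volume scales by a factor of 85.184.
85.184 (dimensionless)


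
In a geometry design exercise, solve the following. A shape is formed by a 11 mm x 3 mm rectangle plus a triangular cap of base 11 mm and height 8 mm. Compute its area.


Composite shape: rectangle + triangle
Rectangle area = 11 * 3 = 33
Triangle area = 0.5 * 11 * 8 = 44
Total = 33 + 44
Total = 77
77 mm^2


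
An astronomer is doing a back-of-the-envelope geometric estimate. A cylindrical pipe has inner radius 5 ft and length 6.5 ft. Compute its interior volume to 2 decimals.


Shape: cylinder
Radius r = 5 ft, Height h = 6.5 ft
Formula: V = pi * r^2 * h
r^2 = 25
V = pi * 25 * 6.5
V = 162.5 * pi
V = 510.51
510.51 ft^3


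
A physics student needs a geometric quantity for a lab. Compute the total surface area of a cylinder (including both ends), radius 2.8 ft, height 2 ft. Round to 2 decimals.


Shape: closed cylinder
Radius r = 2.8 ft, Height h = 2 ft
Formula: SA = 2*pi*r^2 + 2*pi*r*h = 2*pi*r*(r + h)
r + h = 4.8
2 * r * (r + h) = 2 * 2.8 * 4.8 = 26.88
SA = 26.88 * pi
SA = 84.45
84.45 ft^2


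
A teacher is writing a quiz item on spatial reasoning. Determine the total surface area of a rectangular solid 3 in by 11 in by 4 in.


Shape: rectangular prism
l = 3 in, w = 11 in, h = 4 in
Formula: SA = 2(lw + lh + wh)
lw = 33, lh = 12, wh = 44
lw + lh + wh = 89
SA = 2 * 89
SA = 178
178 in^2


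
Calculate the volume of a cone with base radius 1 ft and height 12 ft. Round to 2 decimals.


Shape: cone
Radius r = 1 ft, Height h = 12 ft
Formula: V = (1/3) * pi * r^2 * h
r^2 = 1
pi * r^2 * h = pi * 1 * 12 = 12 * pi
V = 12 * pi / 3
V = 12.57
12.57 ft^3


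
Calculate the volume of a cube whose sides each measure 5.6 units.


Shape: cube
Side s = 5.6 units
Formula: V = s^3
V = 5.6 * 5.6 * 5.6
V = 31.36 * 5.6
V = 175.616
175.616 units^3


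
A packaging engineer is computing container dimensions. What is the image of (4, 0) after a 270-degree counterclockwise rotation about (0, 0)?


Transformation: rotation about the origin
Original point: (4, 0)
Rule for 270 deg counterclockwise: (x, y) -> (y, -x)
Apply: (4, 0) -> (0, -4)
(0, -4)


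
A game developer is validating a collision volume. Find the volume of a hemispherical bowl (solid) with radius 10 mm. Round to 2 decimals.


Shape: hemisphere (half of a sphere)
Radius r = 10 mm
Formula: V = (1/2) * (4/3) * pi * r^3 = (2/3) * pi * r^3
r^3 = 1000
(2/3) * 1000 = 666.666667
V = 666.666667 * pi
V = 2094.4
2094.4 mm^3


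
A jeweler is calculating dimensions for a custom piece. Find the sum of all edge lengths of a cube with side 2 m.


Shape: cube
Side s = 2 m
A cube has 12 edges, all equal.
Formula: total edge length = 12 * s
Total = 12 * 2
Total = 24
24 m


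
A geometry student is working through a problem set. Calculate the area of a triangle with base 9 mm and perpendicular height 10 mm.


Shape: triangle
Base b = 9 mm, Height h = 10 mm
Formula: A = (1/2) * b * h
A = 0.5 * 9 * 10
A = 0.5 * 90
A = 45
45 mm^2


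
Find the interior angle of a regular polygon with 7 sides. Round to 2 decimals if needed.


Shape: regular heptagon (7 sides)
Formula: interior angle = (n - 2) * 180 / n
(n - 2) = 5
(n - 2) * 180 = 900
angle = 900 / 7
angle = 128.57
128.57 degrees


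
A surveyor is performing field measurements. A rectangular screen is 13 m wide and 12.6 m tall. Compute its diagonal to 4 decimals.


Shape: rectangle (diagonal via Pythagoras)
Sides: 13 m and 12.6 m
Formula: d = sqrt(l^2 + w^2)
l^2 = 169, w^2 = 158.76
l^2 + w^2 = 327.76
d = sqrt(327.76)
d = 18.1041
18.1041 m


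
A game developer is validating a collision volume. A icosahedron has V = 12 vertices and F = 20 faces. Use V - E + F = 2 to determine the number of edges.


Polyhedron: icosahedron
Euler's formula for convex polyhedra: V - E + F = 2
Given: V = 12 vertices and F = 20 faces
Solve for E:
E = V + F - 2 = 12 + 20 - 2 = 30
30 edges


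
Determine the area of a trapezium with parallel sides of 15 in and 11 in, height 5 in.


Shape: trapezoid
Parallel sides a = 15 in, b = 11 in; Height h = 5 in
Formula: A = (a + b) * h / 2
a + b = 15 + 11 = 26
A = 26 * 5 / 2
A = 130 / 2
A = 65
65 in^2


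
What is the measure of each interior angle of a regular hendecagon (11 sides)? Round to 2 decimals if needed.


Shape: regular hendecagon (11 sides)
Formula: interior angle = (n - 2) * 180 / n
(n - 2) = 9
(n - 2) * 180 = 1620
angle = 1620 / 11
angle = 147.27
147.27 degrees


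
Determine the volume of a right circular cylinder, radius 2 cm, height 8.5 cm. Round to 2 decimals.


Shape: cylinder
Radius r = 2 cm, Height h = 8.5 cm
Formula: V = pi * r^2 * h
r^2 = 4
V = pi * 4 * 8.5
V = 34 * pi
V = 106.81
106.81 cm^3


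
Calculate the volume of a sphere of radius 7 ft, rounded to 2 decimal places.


Shape: sphere
Radius r = 7 ft
Formula: V = (4/3) * pi * r^3
r^3 = 343
(4/3) * 343 = 457.333333
V = 457.333333 * pi
V = 1436.76
1436.76 ft^3


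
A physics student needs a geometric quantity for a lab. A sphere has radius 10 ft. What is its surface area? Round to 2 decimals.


Shape: sphere
Radius r = 10 ft
Formula: SA = 4 * pi * r^2
r^2 = 100
SA = 4 * pi * 100
SA = 400 * pi
SA = 1256.64
1256.64 ft^2


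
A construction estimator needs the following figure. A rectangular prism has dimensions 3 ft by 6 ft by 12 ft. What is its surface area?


Shape: rectangular prism
l = 3 ft, w = 6 ft, h = 12 ft
Formula: SA = 2(lw + lh + wh)
lw = 18, lh = 36, wh = 72
lw + lh + wh = 126
SA = 2 * 126
SA = 252
252 ft^2


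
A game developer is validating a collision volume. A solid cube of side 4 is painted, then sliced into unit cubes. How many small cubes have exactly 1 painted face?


Large cube: 4 x 4 x 4, cut into unit cubes.
n = 4, so n - 2 = 2
Cubes with 1 painted face lie in the interior of each face.
A cube has 6 faces; each contributes (n - 2)^2 = 4 such cubes.
Count = 6 * 4 = 24
24 unit cubes


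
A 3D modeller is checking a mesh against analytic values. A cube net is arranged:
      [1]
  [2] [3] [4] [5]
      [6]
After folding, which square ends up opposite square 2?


Net: cross layout. Take square 3 as the base (bottom).
Fold the four squares in the horizontal row up around 3: 2 -> left, 4 -> right, 5 wraps to the top.
Fold 1 and 6 up from 3: 1 -> back, 6 -> front.
Opposite pairs are therefore: (1, 6), (2, 4), (3, 5).
Face 2 is opposite face 4.
face 4


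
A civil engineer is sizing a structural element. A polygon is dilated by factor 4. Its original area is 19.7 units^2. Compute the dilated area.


Linear scale factor k = 4
Original area = 19.7 units^2
Rule: under a linear scaling by k, areas scale by k^2.
k^2 = 4^2 = 16
New area = 19.7 * 16
New area = 315.2
315.2 units^2


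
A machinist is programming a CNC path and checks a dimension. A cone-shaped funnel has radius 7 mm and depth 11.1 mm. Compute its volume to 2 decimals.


Shape: cone
Radius r = 7 mm, Height h = 11.1 mm
Formula: V = (1/3) * pi * r^2 * h
r^2 = 49
pi * r^2 * h = pi * 49 * 11.1 = 543.9 * pi
V = 543.9 * pi / 3
V = 569.57
569.57 mm^3


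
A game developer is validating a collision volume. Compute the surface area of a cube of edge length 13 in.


Shape: cube
Side s = 13 in
A cube has 6 square faces.
Formula: SA = 6 * s^2
s^2 = 169
SA = 6 * 169
SA = 1014
1014 in^2


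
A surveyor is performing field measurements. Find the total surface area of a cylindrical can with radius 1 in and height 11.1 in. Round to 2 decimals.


Shape: closed cylinder
Radius r = 1 in, Height h = 11.1 in
Formula: SA = 2*pi*r^2 + 2*pi*r*h = 2*pi*r*(r + h)
r + h = 12.1
2 * r * (r + h) = 2 * 1 * 12.1 = 24.2
SA = 24.2 * pi
SA = 76.03
76.03 in^2


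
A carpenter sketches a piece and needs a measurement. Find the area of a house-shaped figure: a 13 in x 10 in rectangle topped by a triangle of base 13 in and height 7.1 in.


Composite shape: rectangle + triangle
Rectangle area = 13 * 10 = 130
Triangle area = 0.5 * 13 * 7.1 = 46.15
Total = 130 + 46.15
Total = 176.15
176.15 in^2


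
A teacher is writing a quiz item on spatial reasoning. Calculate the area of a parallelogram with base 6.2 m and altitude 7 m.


Shape: parallelogram
Base b = 6.2 m, Height h = 7 m
Formula: A = b * h
A = 6.2 * 7
A = 43.4
43.4 m^2


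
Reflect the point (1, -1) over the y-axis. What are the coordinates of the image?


Transformation: reflection
Original point: (1, -1)
Rule for reflection over the y-axis: (x, y) -> (-x, y)
Apply: (1, -1) -> (-1, -1)
(-1, -1)


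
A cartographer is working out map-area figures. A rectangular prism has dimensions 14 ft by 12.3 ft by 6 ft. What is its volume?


Shape: rectangular prism
l = 14 ft, w = 12.3 ft, h = 6 ft
Formula: V = l * w * h
V = 14 * 12.3 * 6
V = 172.2 * 6
V = 1033.2
1033.2 ft^3
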